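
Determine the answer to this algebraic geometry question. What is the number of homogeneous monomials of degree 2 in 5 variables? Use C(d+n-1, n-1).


The number of degree-2 monomials in 5 variables is C(d+n-1, n-1).
= C(2+5-1, 5-1) = C(6, 4)
= 15

15


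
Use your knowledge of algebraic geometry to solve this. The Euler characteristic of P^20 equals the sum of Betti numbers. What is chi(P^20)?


The complex projective space P^20 has one cell in each even real dimension 0, 2, ..., 40.
The cohomology groups are H^{2k}(P^20) = Z for k = 0,...,20, and 0 otherwise.
Euler characteristic = sum of Betti numbers = 1 per even-dimensional cohomology group.
chi(P^20) = 20 + 1 = 21

21


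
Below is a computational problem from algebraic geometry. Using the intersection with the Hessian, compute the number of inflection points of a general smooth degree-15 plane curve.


For a general smooth plane curve C of degree d, the inflection points are
the intersection of C with its Hessian curve, which has degree 3(d-2).
By Bezout, the total intersection number is d * 3(d-2) = 15 * 39 = 585.
For a general curve every flex is ordinary, so each contributes
multiplicity 1 to C·Hess(C), and the number of distinct inflection
points is 3d(d-2).
Inflection points = 3*15*(15-2) = 3*15*13 = 585

585


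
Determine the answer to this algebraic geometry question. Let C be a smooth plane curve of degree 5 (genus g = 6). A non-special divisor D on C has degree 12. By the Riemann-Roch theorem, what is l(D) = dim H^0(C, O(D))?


First, compute the genus of a smooth plane curve of degree 5:
g = (d-1)(d-2)/2 = (5-1)(5-2)/2 = 6
For a non-special divisor D (i.e., h^1(D) = 0), Riemann-Roch gives:
l(D) = deg(D) - g + 1
Since deg(D) = 12 >= 2g - 1 = 11, D is non-special.
l(D) = 12 - 6 + 1 = 7

7


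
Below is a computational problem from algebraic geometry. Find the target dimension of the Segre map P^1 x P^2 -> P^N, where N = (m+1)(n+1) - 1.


The Segre embedding maps P^m x P^n into P^N via
all products of coordinates from each factor.
N = (m+1)(n+1) - 1
N = (1+1)(2+1) - 1
N = 2*3 - 1
N = 6 - 1 = 5

5


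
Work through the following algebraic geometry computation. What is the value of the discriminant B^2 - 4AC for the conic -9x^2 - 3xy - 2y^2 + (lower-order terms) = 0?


The discriminant of a conic Ax^2 + Bxy + Cy^2 + ... = 0 is B^2 - 4AC.
B^2 = (-3)^2 = 9
4AC = 4*(-9)*(-2) = 72
Discriminant = 9 - 72 = -63

-63


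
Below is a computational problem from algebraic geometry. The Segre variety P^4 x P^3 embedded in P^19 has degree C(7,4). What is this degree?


The degree of the Segre variety P^4 x P^3 is C(m+n, m).
= C(7, 4)
= 35

35


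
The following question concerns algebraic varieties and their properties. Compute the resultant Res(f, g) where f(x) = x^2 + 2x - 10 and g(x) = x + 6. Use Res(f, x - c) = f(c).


For Res(f, x - c), we evaluate f at x = c.
f(-6) = (-6)^2 + 2*(-6) - 10
= 36 - 12 - 10
= 24 - 10 = 14
Res(f, g) = 14

14


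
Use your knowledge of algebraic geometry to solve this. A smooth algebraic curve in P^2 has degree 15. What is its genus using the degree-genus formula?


Using the genus formula for smooth plane curves:
g = (d-1)(d-2)/2
g = (15-1)(15-2)/2
g = 14*13/2
g = 182/2 = 91

91


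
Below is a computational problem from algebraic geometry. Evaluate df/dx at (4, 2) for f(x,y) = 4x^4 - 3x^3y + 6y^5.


df/dx = 4*4*x^3 + 3*(-3)*x^2*y
At (4,2): 4*4*4^3 + 3*(-3)*4^2*2
= 1024 - 288
= 736

736


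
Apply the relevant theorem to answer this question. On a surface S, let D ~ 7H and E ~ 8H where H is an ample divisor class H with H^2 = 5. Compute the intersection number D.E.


Using bilinearity of the intersection pairing on a surface S:
(aH).(bH) = ab * (H.H)
We have H^2 = 5.
D.E = (7H).(8H) = 7*8*5
= 56*5
= 280

280


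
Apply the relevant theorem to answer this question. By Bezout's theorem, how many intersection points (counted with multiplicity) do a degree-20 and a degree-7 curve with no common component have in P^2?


Bezout's theorem states the intersection count equals the product of degrees.
Intersection count = 20 * 7 = 140

140


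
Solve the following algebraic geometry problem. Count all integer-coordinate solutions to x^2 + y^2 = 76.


Systematically check integer values of x where x^2 <= 76.
For each valid x, check if 76 - x^2 is a perfect square.
Total integer solutions found: 0

0


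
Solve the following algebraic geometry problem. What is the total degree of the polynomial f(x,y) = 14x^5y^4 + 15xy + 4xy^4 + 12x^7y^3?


Examine each term for its total degree (sum of exponents).
  Term '14x^5y^4' has total degree 5+4 = 9.
  Term '15xy' has total degree 1+1 = 2.
  Term '4xy^4' has total degree 1+4 = 5.
  Term '12x^7y^3' has total degree 7+3 = 10.
The maximum total degree among all terms is 10.

10


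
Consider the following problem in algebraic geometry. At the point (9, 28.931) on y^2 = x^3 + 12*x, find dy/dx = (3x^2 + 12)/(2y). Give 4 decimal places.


Using implicit differentiation of y^2 = x^3 + 12*x:
2y * dy/dx = 3x^2 + 12
dy/dx = (3x^2 + 12)/(2y)
Numerator: 3*9^2 + 12 = 255
Denominator: 2*28.931 = 57.862
dy/dx = 255/57.862 = 4.4070

4.4070


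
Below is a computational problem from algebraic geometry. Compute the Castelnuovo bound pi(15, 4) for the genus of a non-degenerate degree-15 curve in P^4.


Castelnuovo's bound: write d - 1 = m(r-1) + epsilon with 0 <= epsilon < r-1.
d - 1 = 15 - 1 = 14
r - 1 = 4 - 1 = 3
14 = 4*3 + 2, so m = 4, epsilon = 2
pi(d, r) = m(m-1)(r-1)/2 + m*epsilon
= 4*3*3/2 + 4*2
= 36/2 + 8
= 18 + 8 = 26

26


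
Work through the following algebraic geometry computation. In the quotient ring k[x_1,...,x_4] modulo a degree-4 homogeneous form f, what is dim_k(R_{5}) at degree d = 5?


For R = k[x_1,...,x_n]/(f) with f homogeneous of degree e:
The Hilbert series is (1 - t^e)/(1 - t)^n.
So h(d) = C(d+n-1, n-1) - C(d-e+n-1, n-1) for d >= e.
With n=4, e=4, d=5:
C(5+4-1, 4-1) = C(8, 3) = 56
C(5-4+4-1, 4-1) = C(4, 3) = 4
h(5) = 56 - 4 = 52

52


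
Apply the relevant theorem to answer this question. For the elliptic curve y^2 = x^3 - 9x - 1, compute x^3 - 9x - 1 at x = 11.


Compute x^3 - 9x - 1 at x = 11:
x^3 = 11^3 = 1331
(-9)*x = (-9)*11 = -99
Sum: 1331 - 99 - 1 = 1231

1231


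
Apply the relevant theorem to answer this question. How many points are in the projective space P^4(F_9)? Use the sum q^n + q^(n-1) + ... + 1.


P^4(F_9) has (q^(n+1) - 1)/(q - 1) points.
= 9^4 + 9^3 + 9^2 + 9^1 + 9^0
= 6561 + 729 + 81 + 9 + 1
= 7381

7381


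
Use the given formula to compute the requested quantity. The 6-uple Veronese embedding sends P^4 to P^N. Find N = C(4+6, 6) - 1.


The Veronese embedding v_d: P^n -> P^N maps each point to all
degree-d monomials in n+1 homogeneous coordinates.
N = C(n+d, d) - 1
N = C(4+6, 6) - 1
N = C(10, 6) - 1
C(10, 6) = 210
N = 210 - 1 = 209

209


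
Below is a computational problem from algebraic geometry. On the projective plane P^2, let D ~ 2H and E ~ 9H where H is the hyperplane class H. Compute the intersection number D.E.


Using bilinearity of the intersection pairing on the projective plane P^2:
(aH).(bH) = ab * (H.H)
We have H^2 = 1 (Bezout).
D.E = (2H).(9H) = 2*9*1
= 18*1
= 18

18


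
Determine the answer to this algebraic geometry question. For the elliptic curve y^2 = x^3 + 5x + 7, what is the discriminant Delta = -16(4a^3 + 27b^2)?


Compute each component:
4a^3 = 4*5^3 = 4*125 = 500
27b^2 = 27*7^2 = 27*49 = 1323
4a^3 + 27b^2 = 500 + 1323 = 1823
Delta = -16*1823 = -29168

-29168


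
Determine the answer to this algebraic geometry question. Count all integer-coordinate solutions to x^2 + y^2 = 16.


Systematically check integer values of x where x^2 <= 16.
For each valid x, check if 16 - x^2 is a perfect square.
x=0: 16 - 0 = 16, sqrt = 4 (valid)
x=4: 16 - 16 = 0, sqrt = 0 (valid)
Total integer solutions found: 4

4


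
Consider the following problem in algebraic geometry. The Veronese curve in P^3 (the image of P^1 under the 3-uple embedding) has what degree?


The rational normal curve in P^3 is the image of P^1 under the 3-uple Veronese.
A general hyperplane in P^3 pulls back to a degree-3 form on P^1, which has 3 zeros,
so the curve meets a general hyperplane in 3 points. Degree = 3.

3


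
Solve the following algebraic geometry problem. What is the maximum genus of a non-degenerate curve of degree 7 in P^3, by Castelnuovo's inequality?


Castelnuovo's bound: write d - 1 = m(r-1) + epsilon with 0 <= epsilon < r-1.
d - 1 = 7 - 1 = 6
r - 1 = 3 - 1 = 2
6 = 3*2 + 0, so m = 3, epsilon = 0
pi(d, r) = m(m-1)(r-1)/2 + m*epsilon
= 3*2*2/2 + 3*0
= 12/2 + 0
= 6 + 0 = 6

6


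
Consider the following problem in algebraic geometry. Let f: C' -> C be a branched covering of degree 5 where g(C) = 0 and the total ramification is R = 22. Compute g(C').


Riemann-Hurwitz formula: 2g' - 2 = d(2g - 2) + R
Given: d = 5, g = 0, R = 22
2g' - 2 = 5*(2*0 - 2) + 22
2g' - 2 = 5*(-2) + 22
2g' - 2 = -10 + 22 = 12
2g' = 14
g' = 7

7


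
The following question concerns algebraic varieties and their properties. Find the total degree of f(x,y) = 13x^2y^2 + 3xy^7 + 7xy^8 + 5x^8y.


Examine each term for its total degree (sum of exponents).
  Term '13x^2y^2' has total degree 2+2 = 4.
  Term '3xy^7' has total degree 1+7 = 8.
  Term '7xy^8' has total degree 1+8 = 9.
  Term '5x^8y' has total degree 8+1 = 9.
The maximum total degree among all terms is 9.

9


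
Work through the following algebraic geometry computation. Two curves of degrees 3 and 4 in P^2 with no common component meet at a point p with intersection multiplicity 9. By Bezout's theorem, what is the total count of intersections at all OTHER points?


By Bezout's theorem, the total intersection number is d1 * d2.
Total = 3 * 4 = 12
Intersection multiplicity at p = 9
Remaining intersections = 12 - 9 = 3

3


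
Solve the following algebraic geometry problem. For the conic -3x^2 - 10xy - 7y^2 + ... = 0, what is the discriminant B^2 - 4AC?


The discriminant of a conic Ax^2 + Bxy + Cy^2 + ... = 0 is B^2 - 4AC.
B^2 = (-10)^2 = 100
4AC = 4*(-3)*(-7) = 84
Discriminant = 100 - 84 = 16

16


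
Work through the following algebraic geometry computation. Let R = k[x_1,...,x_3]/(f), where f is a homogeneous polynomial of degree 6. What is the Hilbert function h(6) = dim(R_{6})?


For R = k[x_1,...,x_n]/(f) with f homogeneous of degree e:
The Hilbert series is (1 - t^e)/(1 - t)^n.
So h(d) = C(d+n-1, n-1) - C(d-e+n-1, n-1) for d >= e.
With n=3, e=6, d=6:
C(6+3-1, 3-1) = C(8, 2) = 28
C(6-6+3-1, 3-1) = C(2, 2) = 1
h(6) = 28 - 1 = 27

27


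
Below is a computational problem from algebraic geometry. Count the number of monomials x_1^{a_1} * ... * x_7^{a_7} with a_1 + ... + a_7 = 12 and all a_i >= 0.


The number of degree-12 monomials in 7 variables is C(d+n-1, n-1).
= C(12+7-1, 7-1) = C(18, 6)
= 18564

18564


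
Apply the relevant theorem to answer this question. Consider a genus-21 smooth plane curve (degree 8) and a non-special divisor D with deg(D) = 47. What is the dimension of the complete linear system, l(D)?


First, compute the genus of a smooth plane curve of degree 8:
g = (d-1)(d-2)/2 = (8-1)(8-2)/2 = 21
For a non-special divisor D (i.e., h^1(D) = 0), Riemann-Roch gives:
l(D) = deg(D) - g + 1
Since deg(D) = 47 >= 2g - 1 = 41, D is non-special.
l(D) = 47 - 21 + 1 = 27

27


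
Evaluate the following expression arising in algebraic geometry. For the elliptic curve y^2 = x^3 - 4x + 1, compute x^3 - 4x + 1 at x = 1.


Compute x^3 - 4x + 1 at x = 1:
x^3 = 1^3 = 1
(-4)*x = (-4)*1 = -4
Sum: 1 - 4 + 1 = -2

-2


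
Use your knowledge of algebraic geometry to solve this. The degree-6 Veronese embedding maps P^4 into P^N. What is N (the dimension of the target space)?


The Veronese embedding v_d: P^n -> P^N maps each point to all
degree-d monomials in n+1 homogeneous coordinates.
N = C(n+d, d) - 1
N = C(4+6, 6) - 1
N = C(10, 6) - 1
C(10, 6) = 210
N = 210 - 1 = 209

209


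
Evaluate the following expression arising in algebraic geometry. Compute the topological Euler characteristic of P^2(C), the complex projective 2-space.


The complex projective space P^2 has one cell in each even real dimension 0, 2, ..., 4.
The cohomology groups are H^{2k}(P^2) = Z for k = 0,...,2, and 0 otherwise.
Euler characteristic = sum of Betti numbers = 1 per even-dimensional cohomology group.
chi(P^2) = 2 + 1 = 3

3


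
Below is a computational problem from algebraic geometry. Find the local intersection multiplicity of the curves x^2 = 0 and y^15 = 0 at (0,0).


The intersection multiplicity of V(x^a) and V(y^b) at the origin is:
I(O; V(x^2), V(y^15)) = dim_k(k[x,y]/(x^2, y^15))
A basis for k[x,y]/(x^2, y^15) is the set of monomials x^i * y^j
where 0 <= i < 2 and 0 <= j < 15.
The number of such monomials is 2 * 15 = 30

30


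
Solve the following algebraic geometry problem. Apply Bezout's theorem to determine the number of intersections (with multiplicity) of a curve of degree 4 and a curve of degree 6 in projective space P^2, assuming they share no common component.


Bezout's theorem states the intersection count equals the product of degrees.
Intersection count = 4 * 6 = 24

24


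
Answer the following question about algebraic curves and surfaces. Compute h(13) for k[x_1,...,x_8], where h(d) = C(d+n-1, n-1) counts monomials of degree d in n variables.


The Hilbert function for the polynomial ring in 8 variables is:
h(d) = C(d+n-1, n-1)
h(13) = C(13+8-1, 8-1) = C(20, 7)
= 20! / (7! * 13!)
= 77520

77520


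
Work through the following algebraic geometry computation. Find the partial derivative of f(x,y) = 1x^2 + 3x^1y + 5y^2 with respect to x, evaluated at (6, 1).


df/dx = 2*1*x^1 + 1*3*x^0*y
At (6,1): 2*1*6^1 + 1*3*6^0*1
= 12 + 3
= 15

15


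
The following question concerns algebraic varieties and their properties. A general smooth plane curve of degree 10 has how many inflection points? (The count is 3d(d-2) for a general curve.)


For a general smooth plane curve C of degree d, the inflection points are
the intersection of C with its Hessian curve, which has degree 3(d-2).
By Bezout, the total intersection number is d * 3(d-2) = 10 * 24 = 240.
For a general curve every flex is ordinary, so each contributes
multiplicity 1 to C·Hess(C), and the number of distinct inflection
points is 3d(d-2).
Inflection points = 3*10*(10-2) = 3*10*8 = 240

240


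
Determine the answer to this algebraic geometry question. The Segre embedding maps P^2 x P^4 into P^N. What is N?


The Segre embedding maps P^m x P^n into P^N via
all products of coordinates from each factor.
N = (m+1)(n+1) - 1
N = (2+1)(4+1) - 1
N = 3*5 - 1
N = 15 - 1 = 14

14


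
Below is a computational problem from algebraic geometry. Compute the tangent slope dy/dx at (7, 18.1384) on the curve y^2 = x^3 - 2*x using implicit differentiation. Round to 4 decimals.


Using implicit differentiation of y^2 = x^3 - 2*x:
2y * dy/dx = 3x^2 - 2
dy/dx = (3x^2 - 2)/(2y)
Numerator: 3*7^2 - 2 = 145
Denominator: 2*18.1384 = 36.2768
dy/dx = 145/36.2768 = 3.9970

3.9970


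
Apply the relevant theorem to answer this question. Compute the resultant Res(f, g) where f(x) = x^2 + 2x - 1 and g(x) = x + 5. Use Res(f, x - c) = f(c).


For Res(f, x - c), we evaluate f at x = c.
f(-5) = (-5)^2 + 2*(-5) - 1
= 25 - 10 - 1
= 15 - 1 = 14
Res(f, g) = 14

14


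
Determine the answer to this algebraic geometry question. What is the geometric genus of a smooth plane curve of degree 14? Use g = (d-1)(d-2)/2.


Using the genus formula for smooth plane curves:
g = (d-1)(d-2)/2
g = (14-1)(14-2)/2
g = 13*12/2
g = 156/2 = 78

78


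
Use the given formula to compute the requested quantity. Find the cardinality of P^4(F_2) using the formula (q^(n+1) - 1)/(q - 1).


P^4(F_2) has (q^(n+1) - 1)/(q - 1) points.
= 2^4 + 2^3 + 2^2 + 2^1 + 2^0
= 16 + 8 + 4 + 2 + 1
= 31

31


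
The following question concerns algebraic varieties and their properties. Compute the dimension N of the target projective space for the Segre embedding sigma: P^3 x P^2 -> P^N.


The Segre embedding maps P^m x P^n into P^N via
all products of coordinates from each factor.
N = (m+1)(n+1) - 1
N = (3+1)(2+1) - 1
N = 4*3 - 1
N = 12 - 1 = 11

11


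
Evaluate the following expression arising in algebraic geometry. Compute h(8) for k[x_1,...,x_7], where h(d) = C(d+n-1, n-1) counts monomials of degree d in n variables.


The Hilbert function for the polynomial ring in 7 variables is:
h(d) = C(d+n-1, n-1)
h(8) = C(8+7-1, 7-1) = C(14, 6)
= 14! / (6! * 8!)
= 3003

3003


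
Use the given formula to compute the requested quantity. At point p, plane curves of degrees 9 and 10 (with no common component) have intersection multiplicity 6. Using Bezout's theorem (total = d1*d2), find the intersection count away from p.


By Bezout's theorem, the total intersection number is d1 * d2.
Total = 9 * 10 = 90
Intersection multiplicity at p = 6
Remaining intersections = 90 - 6 = 84

84


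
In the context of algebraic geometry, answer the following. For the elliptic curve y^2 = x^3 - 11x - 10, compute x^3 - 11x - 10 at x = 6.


Compute x^3 - 11x - 10 at x = 6:
x^3 = 6^3 = 216
(-11)*x = (-11)*6 = -66
Sum: 216 - 66 - 10 = 140

140


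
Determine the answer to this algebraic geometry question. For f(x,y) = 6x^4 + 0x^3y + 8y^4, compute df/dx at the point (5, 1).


df/dx = 4*6*x^3 + 3*0*x^2*y
At (5,1): 4*6*5^3 + 3*0*5^2*1
= 3000 + 0
= 3000

3000


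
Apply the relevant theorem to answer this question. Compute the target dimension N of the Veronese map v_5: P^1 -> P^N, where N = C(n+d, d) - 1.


The Veronese embedding v_d: P^n -> P^N maps each point to all
degree-d monomials in n+1 homogeneous coordinates.
N = C(n+d, d) - 1
N = C(1+5, 5) - 1
N = C(6, 5) - 1
C(6, 5) = 6
N = 6 - 1 = 5

5


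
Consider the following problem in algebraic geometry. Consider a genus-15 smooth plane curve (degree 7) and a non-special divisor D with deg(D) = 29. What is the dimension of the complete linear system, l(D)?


First, compute the genus of a smooth plane curve of degree 7:
g = (d-1)(d-2)/2 = (7-1)(7-2)/2 = 15
For a non-special divisor D (i.e., h^1(D) = 0), Riemann-Roch gives:
l(D) = deg(D) - g + 1
Since deg(D) = 29 >= 2g - 1 = 29, D is non-special.
l(D) = 29 - 15 + 1 = 15

15


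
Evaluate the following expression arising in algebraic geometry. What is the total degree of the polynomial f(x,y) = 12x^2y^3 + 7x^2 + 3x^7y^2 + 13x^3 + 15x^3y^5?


Examine each term for its total degree (sum of exponents).
  Term '12x^2y^3' has total degree 2+3 = 5.
  Term '7x^2' has total degree 2+0 = 2.
  Term '3x^7y^2' has total degree 7+2 = 9.
  Term '13x^3' has total degree 3+0 = 3.
  Term '15x^3y^5' has total degree 3+5 = 8.
The maximum total degree among all terms is 9.

9


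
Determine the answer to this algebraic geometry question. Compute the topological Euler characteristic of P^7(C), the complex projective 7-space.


The complex projective space P^7 has one cell in each even real dimension 0, 2, ..., 14.
The cohomology groups are H^{2k}(P^7) = Z for k = 0,...,7, and 0 otherwise.
Euler characteristic = sum of Betti numbers = 1 per even-dimensional cohomology group.
chi(P^7) = 7 + 1 = 8

8


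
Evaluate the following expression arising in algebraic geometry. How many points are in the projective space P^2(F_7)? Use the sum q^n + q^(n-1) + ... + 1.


P^2(F_7) has (q^(n+1) - 1)/(q - 1) points.
= 7^2 + 7^1 + 7^0
= 49 + 7 + 1
= 57

57


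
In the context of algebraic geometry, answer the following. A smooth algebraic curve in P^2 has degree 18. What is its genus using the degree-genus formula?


Using the genus formula for smooth plane curves:
g = (d-1)(d-2)/2
g = (18-1)(18-2)/2
g = 17*16/2
g = 272/2 = 136

136


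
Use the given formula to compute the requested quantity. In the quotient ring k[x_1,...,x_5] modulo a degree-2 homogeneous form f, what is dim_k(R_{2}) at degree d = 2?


For R = k[x_1,...,x_n]/(f) with f homogeneous of degree e:
The Hilbert series is (1 - t^e)/(1 - t)^n.
So h(d) = C(d+n-1, n-1) - C(d-e+n-1, n-1) for d >= e.
With n=5, e=2, d=2:
C(2+5-1, 5-1) = C(6, 4) = 15
C(2-2+5-1, 5-1) = C(4, 4) = 1
h(2) = 15 - 1 = 14

14


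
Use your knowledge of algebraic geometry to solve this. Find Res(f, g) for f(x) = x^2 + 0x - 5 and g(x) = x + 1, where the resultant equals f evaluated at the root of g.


For Res(f, x - c), we evaluate f at x = c.
f(-1) = (-1)^2 + 0*(-1) - 5
= 1 + 0 - 5
= 1 - 5 = -4
Res(f, g) = -4

-4


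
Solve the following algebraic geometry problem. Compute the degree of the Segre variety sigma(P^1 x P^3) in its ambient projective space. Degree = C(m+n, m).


The degree of the Segre variety P^1 x P^3 is C(m+n, m).
= C(4, 1)
= 4

4


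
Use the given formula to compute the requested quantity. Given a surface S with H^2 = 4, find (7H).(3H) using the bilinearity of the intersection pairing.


Using bilinearity of the intersection pairing on a surface S:
(aH).(bH) = ab * (H.H)
We have H^2 = 4.
D.E = (7H).(3H) = 7*3*4
= 21*4
= 84

84


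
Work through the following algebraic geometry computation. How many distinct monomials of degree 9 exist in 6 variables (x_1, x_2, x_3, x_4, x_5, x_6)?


The number of degree-9 monomials in 6 variables is C(d+n-1, n-1).
= C(9+6-1, 6-1) = C(14, 5)
= 2002

2002


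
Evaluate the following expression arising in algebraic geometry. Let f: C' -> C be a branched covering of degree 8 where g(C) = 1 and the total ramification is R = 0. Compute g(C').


Riemann-Hurwitz formula: 2g' - 2 = d(2g - 2) + R
Given: d = 8, g = 1, R = 0
2g' - 2 = 8*(2*1 - 2) + 0
2g' - 2 = 8*0 + 0
2g' - 2 = 0 + 0 = 0
2g' = 2
g' = 1

1


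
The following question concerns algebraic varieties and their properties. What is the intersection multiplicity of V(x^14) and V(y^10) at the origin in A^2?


The intersection multiplicity of V(x^a) and V(y^b) at the origin is:
I(O; V(x^14), V(y^10)) = dim_k(k[x,y]/(x^14, y^10))
A basis for k[x,y]/(x^14, y^10) is the set of monomials x^i * y^j
where 0 <= i < 14 and 0 <= j < 10.
The number of such monomials is 14 * 10 = 140

140


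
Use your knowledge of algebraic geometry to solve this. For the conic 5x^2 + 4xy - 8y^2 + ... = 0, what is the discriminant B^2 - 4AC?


The discriminant of a conic Ax^2 + Bxy + Cy^2 + ... = 0 is B^2 - 4AC.
B^2 = 4^2 = 16
4AC = 4*5*(-8) = -160
Discriminant = 16 + 160 = 176

176


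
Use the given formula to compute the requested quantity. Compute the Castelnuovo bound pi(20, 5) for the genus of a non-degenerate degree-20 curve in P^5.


Castelnuovo's bound: write d - 1 = m(r-1) + epsilon with 0 <= epsilon < r-1.
d - 1 = 20 - 1 = 19
r - 1 = 5 - 1 = 4
19 = 4*4 + 3, so m = 4, epsilon = 3
pi(d, r) = m(m-1)(r-1)/2 + m*epsilon
= 4*3*4/2 + 4*3
= 48/2 + 12
= 24 + 12 = 36

36


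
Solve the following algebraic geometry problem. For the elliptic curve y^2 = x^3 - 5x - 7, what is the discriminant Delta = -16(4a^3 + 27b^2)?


Compute each component:
4a^3 = 4*(-5)^3 = 4*(-125) = -500
27b^2 = 27*(-7)^2 = 27*49 = 1323
4a^3 + 27b^2 = -500 + 1323 = 823
Delta = -16*823 = -13168

-13168


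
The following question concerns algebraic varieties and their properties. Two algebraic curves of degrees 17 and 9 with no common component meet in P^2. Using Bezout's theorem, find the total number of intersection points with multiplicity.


Bezout's theorem states the intersection count equals the product of degrees.
Intersection count = 17 * 9 = 153

153


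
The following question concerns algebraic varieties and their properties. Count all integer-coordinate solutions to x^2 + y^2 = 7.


Systematically check integer values of x where x^2 <= 7.
For each valid x, check if 7 - x^2 is a perfect square.
Total integer solutions found: 0

0


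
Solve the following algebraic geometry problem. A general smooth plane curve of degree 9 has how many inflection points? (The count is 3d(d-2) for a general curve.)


For a general smooth plane curve C of degree d, the inflection points are
the intersection of C with its Hessian curve, which has degree 3(d-2).
By Bezout, the total intersection number is d * 3(d-2) = 9 * 21 = 189.
For a general curve every flex is ordinary, so each contributes
multiplicity 1 to C·Hess(C), and the number of distinct inflection
points is 3d(d-2).
Inflection points = 3*9*(9-2) = 3*9*7 = 189

189


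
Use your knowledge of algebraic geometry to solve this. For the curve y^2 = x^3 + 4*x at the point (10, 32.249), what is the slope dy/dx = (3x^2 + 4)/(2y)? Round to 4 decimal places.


Using implicit differentiation of y^2 = x^3 + 4*x:
2y * dy/dx = 3x^2 + 4
dy/dx = (3x^2 + 4)/(2y)
Numerator: 3*10^2 + 4 = 304
Denominator: 2*32.249 = 64.498
dy/dx = 304/64.498 = 4.7133

4.7133


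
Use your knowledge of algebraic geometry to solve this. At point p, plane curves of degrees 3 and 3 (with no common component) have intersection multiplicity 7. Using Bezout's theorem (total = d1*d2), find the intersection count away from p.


By Bezout's theorem, the total intersection number is d1 * d2.
Total = 3 * 3 = 9
Intersection multiplicity at p = 7
Remaining intersections = 9 - 7 = 2

2


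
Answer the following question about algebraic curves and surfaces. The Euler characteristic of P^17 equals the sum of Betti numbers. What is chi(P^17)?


The complex projective space P^17 has one cell in each even real dimension 0, 2, ..., 34.
The cohomology groups are H^{2k}(P^17) = Z for k = 0,...,17, and 0 otherwise.
Euler characteristic = sum of Betti numbers = 1 per even-dimensional cohomology group.
chi(P^17) = 17 + 1 = 18

18


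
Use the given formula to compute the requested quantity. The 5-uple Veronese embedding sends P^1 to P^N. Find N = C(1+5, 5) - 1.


The Veronese embedding v_d: P^n -> P^N maps each point to all
degree-d monomials in n+1 homogeneous coordinates.
N = C(n+d, d) - 1
N = C(1+5, 5) - 1
N = C(6, 5) - 1
C(6, 5) = 6
N = 6 - 1 = 5

5


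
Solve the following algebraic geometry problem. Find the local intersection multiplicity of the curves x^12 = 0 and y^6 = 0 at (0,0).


The intersection multiplicity of V(x^a) and V(y^b) at the origin is:
I(O; V(x^12), V(y^6)) = dim_k(k[x,y]/(x^12, y^6))
A basis for k[x,y]/(x^12, y^6) is the set of monomials x^i * y^j
where 0 <= i < 12 and 0 <= j < 6.
The number of such monomials is 12 * 6 = 72

72


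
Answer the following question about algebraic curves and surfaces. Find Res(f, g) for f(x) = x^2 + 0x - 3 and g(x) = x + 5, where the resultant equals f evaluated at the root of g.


For Res(f, x - c), we evaluate f at x = c.
f(-5) = (-5)^2 + 0*(-5) - 3
= 25 + 0 - 3
= 25 - 3 = 22
Res(f, g) = 22

22


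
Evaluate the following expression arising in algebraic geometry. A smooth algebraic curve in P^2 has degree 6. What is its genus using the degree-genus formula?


Using the genus formula for smooth plane curves:
g = (d-1)(d-2)/2
g = (6-1)(6-2)/2
g = 5*4/2
g = 20/2 = 10

10


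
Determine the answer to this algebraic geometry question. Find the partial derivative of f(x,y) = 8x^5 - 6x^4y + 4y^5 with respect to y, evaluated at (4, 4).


df/dy = (-6)*x^4 + 5*4*y^4
At (4,4): (-6)*4^4 + 5*4*4^4
= -1536 + 5120
= 3584

3584


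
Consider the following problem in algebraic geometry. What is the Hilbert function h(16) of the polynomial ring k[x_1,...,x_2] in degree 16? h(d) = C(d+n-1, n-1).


The Hilbert function for the polynomial ring in 2 variables is:
h(d) = C(d+n-1, n-1)
h(16) = C(16+2-1, 2-1) = C(17, 1)
= 17! / (1! * 16!)
= 17

17


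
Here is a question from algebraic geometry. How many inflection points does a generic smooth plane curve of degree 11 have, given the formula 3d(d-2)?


For a general smooth plane curve C of degree d, the inflection points are
the intersection of C with its Hessian curve, which has degree 3(d-2).
By Bezout, the total intersection number is d * 3(d-2) = 11 * 27 = 297.
For a general curve every flex is ordinary, so each contributes
multiplicity 1 to C·Hess(C), and the number of distinct inflection
points is 3d(d-2).
Inflection points = 3*11*(11-2) = 3*11*9 = 297

297


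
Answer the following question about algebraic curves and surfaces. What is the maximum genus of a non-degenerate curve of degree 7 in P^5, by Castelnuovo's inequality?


Castelnuovo's bound: write d - 1 = m(r-1) + epsilon with 0 <= epsilon < r-1.
d - 1 = 7 - 1 = 6
r - 1 = 5 - 1 = 4
6 = 1*4 + 2, so m = 1, epsilon = 2
pi(d, r) = m(m-1)(r-1)/2 + m*epsilon
= 1*0*4/2 + 1*2
= 0/2 + 2
= 0 + 2 = 2

2


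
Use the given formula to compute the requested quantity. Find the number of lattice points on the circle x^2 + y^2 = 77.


Systematically check integer values of x where x^2 <= 77.
For each valid x, check if 77 - x^2 is a perfect square.
Total integer solutions found: 0

0


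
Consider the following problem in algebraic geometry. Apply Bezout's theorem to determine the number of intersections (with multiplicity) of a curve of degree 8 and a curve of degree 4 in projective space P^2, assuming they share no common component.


Bezout's theorem states the intersection count equals the product of degrees.
Intersection count = 8 * 4 = 32

32


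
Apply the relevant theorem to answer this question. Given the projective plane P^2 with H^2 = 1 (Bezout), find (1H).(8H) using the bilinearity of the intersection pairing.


Using bilinearity of the intersection pairing on the projective plane P^2:
(aH).(bH) = ab * (H.H)
We have H^2 = 1 (Bezout).
D.E = (1H).(8H) = 1*8*1
= 8*1
= 8

8


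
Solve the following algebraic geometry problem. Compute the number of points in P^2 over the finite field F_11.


P^2(F_11) has (q^(n+1) - 1)/(q - 1) points.
= 11^2 + 11^1 + 11^0
= 121 + 11 + 1
= 133

133


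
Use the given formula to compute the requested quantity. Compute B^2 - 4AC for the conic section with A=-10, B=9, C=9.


The discriminant of a conic Ax^2 + Bxy + Cy^2 + ... = 0 is B^2 - 4AC.
B^2 = 9^2 = 81
4AC = 4*(-10)*9 = -360
Discriminant = 81 + 360 = 441

441


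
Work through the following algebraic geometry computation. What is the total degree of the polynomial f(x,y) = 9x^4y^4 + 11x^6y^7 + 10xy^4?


Examine each term for its total degree (sum of exponents).
  Term '9x^4y^4' has total degree 4+4 = 8.
  Term '11x^6y^7' has total degree 6+7 = 13.
  Term '10xy^4' has total degree 1+4 = 5.
The maximum total degree among all terms is 13.

13


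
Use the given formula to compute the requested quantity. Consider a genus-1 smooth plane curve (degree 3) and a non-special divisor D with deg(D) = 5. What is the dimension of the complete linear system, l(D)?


First, compute the genus of a smooth plane curve of degree 3:
g = (d-1)(d-2)/2 = (3-1)(3-2)/2 = 1
For a non-special divisor D (i.e., h^1(D) = 0), Riemann-Roch gives:
l(D) = deg(D) - g + 1
Since deg(D) = 5 >= 2g - 1 = 1, D is non-special.
l(D) = 5 - 1 + 1 = 5

5


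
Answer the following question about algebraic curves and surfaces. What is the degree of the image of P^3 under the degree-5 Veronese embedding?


The Veronese variety v_5(P^3) has degree d^r.
d^r = 5^3 = 125

125


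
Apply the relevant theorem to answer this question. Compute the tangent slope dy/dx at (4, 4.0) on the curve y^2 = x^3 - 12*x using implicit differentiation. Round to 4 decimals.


Using implicit differentiation of y^2 = x^3 - 12*x:
2y * dy/dx = 3x^2 - 12
dy/dx = (3x^2 - 12)/(2y)
Numerator: 3*4^2 - 12 = 36
Denominator: 2*4.0 = 8.0
dy/dx = 36/8.0 = 4.5000

4.5000


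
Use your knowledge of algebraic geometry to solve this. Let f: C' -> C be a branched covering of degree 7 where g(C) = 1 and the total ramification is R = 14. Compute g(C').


Riemann-Hurwitz formula: 2g' - 2 = d(2g - 2) + R
Given: d = 7, g = 1, R = 14
2g' - 2 = 7*(2*1 - 2) + 14
2g' - 2 = 7*0 + 14
2g' - 2 = 0 + 14 = 14
2g' = 16
g' = 8

8


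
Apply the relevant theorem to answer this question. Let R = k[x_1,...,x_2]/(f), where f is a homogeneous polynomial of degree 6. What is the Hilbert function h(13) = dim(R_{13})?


For R = k[x_1,...,x_n]/(f) with f homogeneous of degree e:
The Hilbert series is (1 - t^e)/(1 - t)^n.
So h(d) = C(d+n-1, n-1) - C(d-e+n-1, n-1) for d >= e.
With n=2, e=6, d=13:
C(13+2-1, 2-1) = C(14, 1) = 14
C(13-6+2-1, 2-1) = C(8, 1) = 8
h(13) = 14 - 8 = 6

6


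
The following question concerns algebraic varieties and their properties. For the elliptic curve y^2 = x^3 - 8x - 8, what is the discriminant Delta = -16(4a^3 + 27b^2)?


Compute each component:
4a^3 = 4*(-8)^3 = 4*(-512) = -2048
27b^2 = 27*(-8)^2 = 27*64 = 1728
4a^3 + 27b^2 = -2048 + 1728 = -320
Delta = -16*(-320) = 5120

5120


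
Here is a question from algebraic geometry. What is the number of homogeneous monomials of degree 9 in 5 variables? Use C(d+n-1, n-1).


The number of degree-9 monomials in 5 variables is C(d+n-1, n-1).
= C(9+5-1, 5-1) = C(13, 4)
= 715

715


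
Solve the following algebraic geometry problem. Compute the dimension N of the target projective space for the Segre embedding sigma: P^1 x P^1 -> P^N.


The Segre embedding maps P^m x P^n into P^N via
all products of coordinates from each factor.
N = (m+1)(n+1) - 1
N = (1+1)(1+1) - 1
N = 2*2 - 1
N = 4 - 1 = 3

3


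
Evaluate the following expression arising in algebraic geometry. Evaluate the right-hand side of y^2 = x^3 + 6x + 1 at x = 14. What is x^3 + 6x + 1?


Compute x^3 + 6x + 1 at x = 14:
x^3 = 14^3 = 2744
6*x = 6*14 = 84
Sum: 2744 + 84 + 1 = 2829

2829


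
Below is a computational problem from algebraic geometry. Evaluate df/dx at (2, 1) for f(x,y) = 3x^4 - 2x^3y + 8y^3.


df/dx = 4*3*x^3 + 3*(-2)*x^2*y
At (2,1): 4*3*2^3 + 3*(-2)*2^2*1
= 96 - 24
= 72

72


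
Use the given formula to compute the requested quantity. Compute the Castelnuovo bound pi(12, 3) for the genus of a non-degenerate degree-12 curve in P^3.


Castelnuovo's bound: write d - 1 = m(r-1) + epsilon with 0 <= epsilon < r-1.
d - 1 = 12 - 1 = 11
r - 1 = 3 - 1 = 2
11 = 5*2 + 1, so m = 5, epsilon = 1
pi(d, r) = m(m-1)(r-1)/2 + m*epsilon
= 5*4*2/2 + 5*1
= 40/2 + 5
= 20 + 5 = 25

25


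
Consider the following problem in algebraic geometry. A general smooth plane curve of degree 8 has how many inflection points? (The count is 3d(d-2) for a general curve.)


For a general smooth plane curve C of degree d, the inflection points are
the intersection of C with its Hessian curve, which has degree 3(d-2).
By Bezout, the total intersection number is d * 3(d-2) = 8 * 18 = 144.
For a general curve every flex is ordinary, so each contributes
multiplicity 1 to C·Hess(C), and the number of distinct inflection
points is 3d(d-2).
Inflection points = 3*8*(8-2) = 3*8*6 = 144

144


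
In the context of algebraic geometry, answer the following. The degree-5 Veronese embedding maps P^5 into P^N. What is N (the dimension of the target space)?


The Veronese embedding v_d: P^n -> P^N maps each point to all
degree-d monomials in n+1 homogeneous coordinates.
N = C(n+d, d) - 1
N = C(5+5, 5) - 1
N = C(10, 5) - 1
C(10, 5) = 252
N = 252 - 1 = 251

251


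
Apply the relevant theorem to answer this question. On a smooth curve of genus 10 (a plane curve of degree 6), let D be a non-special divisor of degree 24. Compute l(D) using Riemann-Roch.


First, compute the genus of a smooth plane curve of degree 6:
g = (d-1)(d-2)/2 = (6-1)(6-2)/2 = 10
For a non-special divisor D (i.e., h^1(D) = 0), Riemann-Roch gives:
l(D) = deg(D) - g + 1
Since deg(D) = 24 >= 2g - 1 = 19, D is non-special.
l(D) = 24 - 10 + 1 = 15

15


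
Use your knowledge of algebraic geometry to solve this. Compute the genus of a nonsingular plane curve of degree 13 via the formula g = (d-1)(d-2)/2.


Using the genus formula for smooth plane curves:
g = (d-1)(d-2)/2
g = (13-1)(13-2)/2
g = 12*11/2
g = 132/2 = 66

66


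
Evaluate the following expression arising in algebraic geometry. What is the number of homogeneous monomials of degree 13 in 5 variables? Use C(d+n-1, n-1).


The number of degree-13 monomials in 5 variables is C(d+n-1, n-1).
= C(13+5-1, 5-1) = C(17, 4)
= 2380

2380


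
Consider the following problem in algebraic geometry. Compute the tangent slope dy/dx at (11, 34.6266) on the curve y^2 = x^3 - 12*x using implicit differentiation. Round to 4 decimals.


Using implicit differentiation of y^2 = x^3 - 12*x:
2y * dy/dx = 3x^2 - 12
dy/dx = (3x^2 - 12)/(2y)
Numerator: 3*11^2 - 12 = 351
Denominator: 2*34.6266 = 69.2532
dy/dx = 351/69.2532 = 5.0684

5.0684


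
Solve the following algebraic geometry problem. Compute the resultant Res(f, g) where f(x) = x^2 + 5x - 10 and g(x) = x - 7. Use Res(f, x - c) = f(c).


For Res(f, x - c), we evaluate f at x = c.
f(7) = 7^2 + 5*7 - 10
= 49 + 35 - 10
= 84 - 10 = 74
Res(f, g) = 74

74


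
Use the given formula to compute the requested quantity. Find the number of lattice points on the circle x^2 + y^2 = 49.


Systematically check integer values of x where x^2 <= 49.
For each valid x, check if 49 - x^2 is a perfect square.
x=0: 49 - 0 = 49, sqrt = 7 (valid)
x=7: 49 - 49 = 0, sqrt = 0 (valid)
Total integer solutions found: 4

4


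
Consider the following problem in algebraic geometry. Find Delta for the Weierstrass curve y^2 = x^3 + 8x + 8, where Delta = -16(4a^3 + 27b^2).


Compute each component:
4a^3 = 4*8^3 = 4*512 = 2048
27b^2 = 27*8^2 = 27*64 = 1728
4a^3 + 27b^2 = 2048 + 1728 = 3776
Delta = -16*3776 = -60416

-60416


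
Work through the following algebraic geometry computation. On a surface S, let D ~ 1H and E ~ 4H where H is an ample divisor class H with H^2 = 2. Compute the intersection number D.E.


Using bilinearity of the intersection pairing on a surface S:
(aH).(bH) = ab * (H.H)
We have H^2 = 2.
D.E = (1H).(4H) = 1*4*2
= 4*2
= 8

8


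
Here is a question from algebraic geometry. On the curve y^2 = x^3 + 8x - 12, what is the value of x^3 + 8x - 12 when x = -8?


Compute x^3 + 8x - 12 at x = -8:
x^3 = (-8)^3 = -512
8*x = 8*(-8) = -64
Sum: -512 - 64 - 12 = -588

-588


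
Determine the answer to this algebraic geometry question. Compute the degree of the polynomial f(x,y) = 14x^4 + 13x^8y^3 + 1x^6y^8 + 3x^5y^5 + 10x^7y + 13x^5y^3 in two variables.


Examine each term for its total degree (sum of exponents).
  Term '14x^4' has total degree 4+0 = 4.
  Term '13x^8y^3' has total degree 8+3 = 11.
  Term '1x^6y^8' has total degree 6+8 = 14.
  Term '3x^5y^5' has total degree 5+5 = 10.
  Term '10x^7y' has total degree 7+1 = 8.
  Term '13x^5y^3' has total degree 5+3 = 8.
The maximum total degree among all terms is 14.

14


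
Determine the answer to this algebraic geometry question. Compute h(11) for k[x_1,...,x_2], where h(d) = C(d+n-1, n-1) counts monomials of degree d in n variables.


The Hilbert function for the polynomial ring in 2 variables is:
h(d) = C(d+n-1, n-1)
h(11) = C(11+2-1, 2-1) = C(12, 1)
= 12! / (1! * 11!)
= 12

12


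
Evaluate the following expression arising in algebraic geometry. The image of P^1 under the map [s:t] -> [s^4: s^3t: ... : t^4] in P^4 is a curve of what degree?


The rational normal curve in P^4 is the image of P^1 under the 4-uple Veronese.
A general hyperplane in P^4 pulls back to a degree-4 form on P^1, which has 4 zeros,
so the curve meets a general hyperplane in 4 points. Degree = 4.

4


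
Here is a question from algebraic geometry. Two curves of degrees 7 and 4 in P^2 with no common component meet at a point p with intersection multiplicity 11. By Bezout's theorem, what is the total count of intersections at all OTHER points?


By Bezout's theorem, the total intersection number is d1 * d2.
Total = 7 * 4 = 28
Intersection multiplicity at p = 11
Remaining intersections = 28 - 11 = 17

17


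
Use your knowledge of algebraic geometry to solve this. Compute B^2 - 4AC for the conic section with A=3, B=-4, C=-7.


The discriminant of a conic Ax^2 + Bxy + Cy^2 + ... = 0 is B^2 - 4AC.
B^2 = (-4)^2 = 16
4AC = 4*3*(-7) = -84
Discriminant = 16 + 84 = 100

100
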